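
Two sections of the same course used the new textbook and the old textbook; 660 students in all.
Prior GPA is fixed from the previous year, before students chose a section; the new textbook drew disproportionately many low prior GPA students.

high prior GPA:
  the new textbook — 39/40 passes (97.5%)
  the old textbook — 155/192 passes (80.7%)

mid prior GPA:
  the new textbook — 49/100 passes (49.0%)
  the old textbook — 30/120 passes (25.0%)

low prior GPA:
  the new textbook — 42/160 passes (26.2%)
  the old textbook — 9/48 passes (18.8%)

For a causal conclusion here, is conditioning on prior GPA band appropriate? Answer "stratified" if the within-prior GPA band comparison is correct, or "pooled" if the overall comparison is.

stratified

the new textbook is higher inside every prior GPA band stratum but the old textbook is higher in aggregate. Whether to stratify depends on how prior GPA band relates to the teaching method.
Prior GPA band is set before the teaching method has any effect — it is not caused by the teaching method — and it independently drives the outcome. That makes it a confounder, so the causal comparison is within prior GPA band levels.
Within each level — high prior GPA: 97.5% vs 80.7%; mid prior GPA: 49.0% vs 25.0%; low prior GPA: 26.2% vs 18.8% — the new textbook is higher every time.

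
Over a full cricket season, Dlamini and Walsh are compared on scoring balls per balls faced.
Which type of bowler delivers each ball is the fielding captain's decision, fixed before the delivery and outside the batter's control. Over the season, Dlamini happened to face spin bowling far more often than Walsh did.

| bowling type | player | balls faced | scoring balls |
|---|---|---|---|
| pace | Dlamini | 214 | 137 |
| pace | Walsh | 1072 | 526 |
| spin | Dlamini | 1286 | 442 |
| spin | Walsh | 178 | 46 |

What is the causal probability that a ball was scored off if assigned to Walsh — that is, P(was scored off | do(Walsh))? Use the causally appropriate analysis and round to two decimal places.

0.37

Dlamini is higher inside every bowling type stratum but Walsh is higher in aggregate. Whether to stratify depends on how bowling type relates to the player.
Here bowling type is a common cause — it drives both which player a case falls under and the outcome. The crude comparison mixes populations; the stratum-specific rates are the causally relevant ones.
Standardising Walsh to the population bowling type mix: 0.468·526/1072 + 0.532·46/178 = 0.367.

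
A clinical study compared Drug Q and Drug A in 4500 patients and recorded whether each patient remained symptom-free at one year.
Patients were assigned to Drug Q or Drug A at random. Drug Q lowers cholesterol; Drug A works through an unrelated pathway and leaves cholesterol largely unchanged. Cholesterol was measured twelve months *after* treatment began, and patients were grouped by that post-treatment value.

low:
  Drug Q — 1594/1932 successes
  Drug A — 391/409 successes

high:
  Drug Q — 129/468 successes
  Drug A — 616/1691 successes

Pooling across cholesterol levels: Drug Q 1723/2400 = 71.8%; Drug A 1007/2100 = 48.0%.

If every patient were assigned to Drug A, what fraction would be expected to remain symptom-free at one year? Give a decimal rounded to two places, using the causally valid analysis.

0.48

Cholesterol is downstream of the drug. One should not condition on a consequence of treatment, so the overall rates are the right comparison.
So P(outcome | do(Drug A)) is just the pooled rate for Drug A: 1007/2100 = 0.480.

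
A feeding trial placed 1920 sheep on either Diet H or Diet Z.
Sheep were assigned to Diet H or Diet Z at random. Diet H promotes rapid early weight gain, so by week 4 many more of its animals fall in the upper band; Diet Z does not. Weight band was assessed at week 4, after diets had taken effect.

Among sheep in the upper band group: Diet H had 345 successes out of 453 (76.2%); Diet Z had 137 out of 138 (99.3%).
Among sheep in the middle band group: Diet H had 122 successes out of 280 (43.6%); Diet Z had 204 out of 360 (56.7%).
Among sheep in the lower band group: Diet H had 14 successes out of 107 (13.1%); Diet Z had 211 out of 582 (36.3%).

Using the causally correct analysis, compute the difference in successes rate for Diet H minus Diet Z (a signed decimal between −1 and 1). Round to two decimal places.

Stratifying would compare diets among sheep the diets themselves sorted into week-4 weight band groups — a form of selection on an intermediate. The unconditioned pooled rates give the total causal effect.
The causal difference is the pooled difference: 0.573 − 0.511 = +0.062.

+0.06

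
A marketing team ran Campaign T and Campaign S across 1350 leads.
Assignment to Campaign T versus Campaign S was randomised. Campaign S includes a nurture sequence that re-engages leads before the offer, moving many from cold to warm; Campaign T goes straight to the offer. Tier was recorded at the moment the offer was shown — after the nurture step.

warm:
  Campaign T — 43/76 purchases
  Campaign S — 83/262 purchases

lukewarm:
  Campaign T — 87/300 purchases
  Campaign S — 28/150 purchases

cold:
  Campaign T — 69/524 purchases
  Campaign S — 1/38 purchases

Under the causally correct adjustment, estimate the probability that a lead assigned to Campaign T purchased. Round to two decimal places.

Engagement tier is recorded after the campaign and is itself shifted by it — it sits on the causal path from campaign to outcome. Conditioning on a mediator would strip out part of the effect we want; the pooled comparison gives the total causal effect.
So P(outcome | do(Campaign T)) is just the pooled rate for Campaign T: 199/900 = 0.221.

0.22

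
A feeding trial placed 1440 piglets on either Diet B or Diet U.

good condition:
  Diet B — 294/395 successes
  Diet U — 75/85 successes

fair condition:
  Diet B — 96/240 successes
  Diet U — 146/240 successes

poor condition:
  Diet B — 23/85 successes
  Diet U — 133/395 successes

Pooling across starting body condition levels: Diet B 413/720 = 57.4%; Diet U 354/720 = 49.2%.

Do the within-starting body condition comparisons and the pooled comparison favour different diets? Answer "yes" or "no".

yes

Within each starting body condition level (good condition 74.4% vs 88.2%; fair condition 40.0% vs 60.8%; poor condition 27.1% vs 33.7%), Diet U has the higher rate every time. Pooled: 57.4% vs 49.2% — Diet B has the higher rate overall. The two comparisons disagree.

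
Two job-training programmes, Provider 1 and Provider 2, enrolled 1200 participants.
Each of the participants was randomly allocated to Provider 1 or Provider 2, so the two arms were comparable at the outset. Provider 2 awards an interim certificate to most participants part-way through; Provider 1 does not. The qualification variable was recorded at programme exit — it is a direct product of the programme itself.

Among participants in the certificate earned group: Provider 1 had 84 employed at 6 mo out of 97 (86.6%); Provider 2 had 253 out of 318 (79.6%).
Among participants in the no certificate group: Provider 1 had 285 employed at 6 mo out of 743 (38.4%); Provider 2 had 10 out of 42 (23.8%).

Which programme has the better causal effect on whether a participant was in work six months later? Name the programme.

Provider 2

The stratified and pooled comparisons disagree (Provider 1 wins within each qualification attained during the programme; Provider 2 wins overall), so the answer turns on the causal role of qualification attained during the programme.
Stratifying would compare programmes among participants the programmes themselves sorted into qualification attained during the programme groups — a form of selection on an intermediate. The unconditioned pooled rates give the total causal effect.
Pooled: Provider 1 43.9% vs Provider 2 73.1%; Provider 2 is higher overall.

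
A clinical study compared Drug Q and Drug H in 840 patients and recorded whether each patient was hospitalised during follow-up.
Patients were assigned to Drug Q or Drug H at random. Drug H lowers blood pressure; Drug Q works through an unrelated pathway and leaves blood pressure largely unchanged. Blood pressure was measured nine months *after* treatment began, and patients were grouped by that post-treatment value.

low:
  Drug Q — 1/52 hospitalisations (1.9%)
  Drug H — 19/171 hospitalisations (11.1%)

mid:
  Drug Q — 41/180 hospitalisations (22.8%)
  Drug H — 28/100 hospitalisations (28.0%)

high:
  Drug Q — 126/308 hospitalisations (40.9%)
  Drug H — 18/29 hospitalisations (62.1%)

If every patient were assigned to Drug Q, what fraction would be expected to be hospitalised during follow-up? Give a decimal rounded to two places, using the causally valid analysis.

The blood pressure-specific comparison favours Drug Q throughout, but the pooled figures favour Drug H. The question is whether to condition on blood pressure.
Stratifying would compare drugs among patients the drugs themselves sorted into blood pressure groups — a form of selection on an intermediate. The unconditioned pooled rates give the total causal effect.
So P(outcome | do(Drug Q)) is just the pooled rate for Drug Q: 168/540 = 0.311.

0.31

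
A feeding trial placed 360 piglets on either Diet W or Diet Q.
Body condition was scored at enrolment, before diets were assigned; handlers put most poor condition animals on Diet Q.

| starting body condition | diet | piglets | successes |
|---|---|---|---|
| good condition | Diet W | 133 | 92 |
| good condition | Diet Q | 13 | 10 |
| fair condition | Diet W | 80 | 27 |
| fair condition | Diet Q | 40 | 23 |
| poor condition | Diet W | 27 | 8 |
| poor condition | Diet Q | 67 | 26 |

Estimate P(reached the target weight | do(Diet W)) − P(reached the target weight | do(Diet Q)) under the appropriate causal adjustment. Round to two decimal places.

-0.13

The stratified and pooled comparisons disagree (Diet Q wins within each starting body condition; Diet W wins overall), so the answer turns on the causal role of starting body condition.
Here starting body condition is a common cause — it drives both which diet a case falls under and the outcome. The crude comparison mixes populations; the stratum-specific rates are the causally relevant ones.
Adjusting over the population distribution of starting body condition: 0.406·(0.692−0.769) + 0.333·(0.338−0.575) + 0.261·(0.296−0.388) = -0.135.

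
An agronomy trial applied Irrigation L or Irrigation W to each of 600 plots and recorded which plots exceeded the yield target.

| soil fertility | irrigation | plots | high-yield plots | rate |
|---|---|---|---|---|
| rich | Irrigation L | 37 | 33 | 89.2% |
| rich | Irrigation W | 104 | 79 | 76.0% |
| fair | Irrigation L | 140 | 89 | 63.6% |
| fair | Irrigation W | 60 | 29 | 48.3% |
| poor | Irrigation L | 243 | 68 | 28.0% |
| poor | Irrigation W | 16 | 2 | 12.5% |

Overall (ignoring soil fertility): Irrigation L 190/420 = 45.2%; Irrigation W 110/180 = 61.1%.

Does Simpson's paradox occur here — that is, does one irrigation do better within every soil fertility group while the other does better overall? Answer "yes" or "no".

Within each soil fertility level (rich 89.2% vs 76.0%; fair 63.6% vs 48.3%; poor 28.0% vs 12.5%), Irrigation L has the higher rate every time. Pooled: 45.2% vs 61.1% — Irrigation W has the higher rate overall. The two comparisons disagree.

yes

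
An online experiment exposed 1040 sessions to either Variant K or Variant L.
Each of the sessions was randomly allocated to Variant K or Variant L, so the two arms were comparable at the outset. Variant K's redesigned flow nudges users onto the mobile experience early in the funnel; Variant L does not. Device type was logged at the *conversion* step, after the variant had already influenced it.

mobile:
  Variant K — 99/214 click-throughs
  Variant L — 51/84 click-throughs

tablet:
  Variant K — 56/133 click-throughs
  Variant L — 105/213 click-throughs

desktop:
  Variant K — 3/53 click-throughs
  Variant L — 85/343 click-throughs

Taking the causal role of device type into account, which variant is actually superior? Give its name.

Variant K

Within every device type level Variant L has the higher rate, yet pooled Variant K does — Simpson's reversal.
Device type is recorded after the variant and is itself shifted by it — it sits on the causal path from variant to outcome. Conditioning on a mediator would strip out part of the effect we want; the pooled comparison gives the total causal effect.
Pooled: Variant K 39.5% vs Variant L 37.7%; Variant K is higher overall.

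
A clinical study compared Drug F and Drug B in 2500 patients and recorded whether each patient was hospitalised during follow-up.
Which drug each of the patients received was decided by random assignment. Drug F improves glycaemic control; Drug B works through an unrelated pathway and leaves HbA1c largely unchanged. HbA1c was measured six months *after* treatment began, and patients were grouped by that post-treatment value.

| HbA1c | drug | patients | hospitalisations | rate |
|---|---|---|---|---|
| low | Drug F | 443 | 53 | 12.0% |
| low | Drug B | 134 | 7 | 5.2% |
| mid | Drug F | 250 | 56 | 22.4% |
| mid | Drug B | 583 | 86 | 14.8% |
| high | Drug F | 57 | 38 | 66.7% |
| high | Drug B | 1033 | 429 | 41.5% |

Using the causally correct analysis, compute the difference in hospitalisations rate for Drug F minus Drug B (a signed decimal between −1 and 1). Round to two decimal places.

-0.10

The stratified and pooled comparisons disagree (Drug B wins within each HbA1c; Drug F wins overall), so the answer turns on the causal role of HbA1c.
Stratifying would compare drugs among patients the drugs themselves sorted into HbA1c groups — a form of selection on an intermediate. The unconditioned pooled rates give the total causal effect.
The causal difference is the pooled difference: 0.196 − 0.298 = -0.102.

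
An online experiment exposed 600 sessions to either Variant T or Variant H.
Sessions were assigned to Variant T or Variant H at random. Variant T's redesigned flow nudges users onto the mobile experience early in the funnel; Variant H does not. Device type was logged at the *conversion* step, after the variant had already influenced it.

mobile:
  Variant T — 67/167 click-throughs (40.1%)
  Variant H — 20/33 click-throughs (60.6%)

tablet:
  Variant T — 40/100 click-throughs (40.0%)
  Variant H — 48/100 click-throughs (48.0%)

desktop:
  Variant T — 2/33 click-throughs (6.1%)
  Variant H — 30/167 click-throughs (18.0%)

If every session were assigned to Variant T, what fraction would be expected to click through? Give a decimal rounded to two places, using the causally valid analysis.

0.36

Device type lies on the pathway variant → device type → outcome, so adjusting for it blocks the indirect effect. For the total causal effect of variant, use the unadjusted pooled rates.
So P(outcome | do(Variant T)) is just the pooled rate for Variant T: 109/300 = 0.363.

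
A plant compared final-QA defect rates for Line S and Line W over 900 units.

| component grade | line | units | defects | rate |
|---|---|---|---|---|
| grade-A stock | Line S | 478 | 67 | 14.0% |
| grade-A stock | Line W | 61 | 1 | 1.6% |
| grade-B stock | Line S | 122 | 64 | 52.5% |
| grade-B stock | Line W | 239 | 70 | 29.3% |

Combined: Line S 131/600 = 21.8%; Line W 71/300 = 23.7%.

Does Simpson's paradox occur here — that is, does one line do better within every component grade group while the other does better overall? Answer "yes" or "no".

yes

Within each component grade level (grade-A stock 14.0% vs 1.6%; grade-B stock 52.5% vs 29.3%), Line W has the lower rate every time. Pooled: 21.8% vs 23.7% — Line S has the lower rate overall. The two comparisons disagree.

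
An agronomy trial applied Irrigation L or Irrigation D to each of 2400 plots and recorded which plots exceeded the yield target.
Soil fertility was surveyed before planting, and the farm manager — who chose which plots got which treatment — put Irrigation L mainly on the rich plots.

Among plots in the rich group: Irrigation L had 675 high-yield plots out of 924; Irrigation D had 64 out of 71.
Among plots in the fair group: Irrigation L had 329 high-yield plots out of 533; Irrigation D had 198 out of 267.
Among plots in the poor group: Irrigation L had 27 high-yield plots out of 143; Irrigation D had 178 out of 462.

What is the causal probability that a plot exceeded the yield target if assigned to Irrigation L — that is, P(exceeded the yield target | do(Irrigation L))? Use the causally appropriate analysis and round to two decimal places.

Within every soil fertility level Irrigation D has the higher rate, yet pooled Irrigation L does — Simpson's reversal.
Soil fertility is set before the irrigation has any effect — it is not caused by the irrigation — and it independently drives the outcome. That makes it a confounder, so the causal comparison is within soil fertility levels.
Standardising Irrigation L to the population soil fertility mix: 0.415·675/924 + 0.333·329/533 + 0.252·27/143 = 0.556.

0.56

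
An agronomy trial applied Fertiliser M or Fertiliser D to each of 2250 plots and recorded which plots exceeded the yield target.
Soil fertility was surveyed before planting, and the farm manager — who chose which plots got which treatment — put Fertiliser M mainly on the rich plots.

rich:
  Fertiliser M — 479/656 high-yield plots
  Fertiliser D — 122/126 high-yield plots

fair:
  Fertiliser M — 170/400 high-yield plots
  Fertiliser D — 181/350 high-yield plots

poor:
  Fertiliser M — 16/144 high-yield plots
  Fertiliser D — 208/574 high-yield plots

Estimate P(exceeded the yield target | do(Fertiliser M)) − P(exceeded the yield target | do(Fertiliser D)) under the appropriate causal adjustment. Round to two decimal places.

Fertiliser D is higher inside every soil fertility stratum but Fertiliser M is higher in aggregate. Whether to stratify depends on how soil fertility relates to the fertiliser.
The imbalance in soil fertility arose from how plots were allocated, not from anything the fertiliser did; and soil fertility independently affects the outcome. The pooled gap is confounded — condition on soil fertility.
Adjusting over the population distribution of soil fertility: 0.348·(0.730−0.968) + 0.333·(0.425−0.517) + 0.319·(0.111−0.362) = -0.194.

-0.19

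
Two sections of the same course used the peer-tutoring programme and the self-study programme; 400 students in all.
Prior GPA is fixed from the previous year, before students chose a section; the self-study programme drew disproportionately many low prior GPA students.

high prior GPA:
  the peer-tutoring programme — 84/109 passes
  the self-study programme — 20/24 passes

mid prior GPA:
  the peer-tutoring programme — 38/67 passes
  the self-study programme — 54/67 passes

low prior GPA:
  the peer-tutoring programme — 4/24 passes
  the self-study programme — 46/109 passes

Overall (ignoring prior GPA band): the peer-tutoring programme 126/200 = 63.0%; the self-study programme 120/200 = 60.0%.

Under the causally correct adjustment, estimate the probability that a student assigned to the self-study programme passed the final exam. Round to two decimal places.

Prior GPA band satisfies the back-door criterion: it is not a descendant of the teaching method, and it blocks the spurious path from teaching method to outcome. Adjusting for it (i.e., using the within-prior GPA band rates) gives the causal effect.
Standardising the self-study programme to the population prior GPA band mix: 0.333·20/24 + 0.335·54/67 + 0.333·46/109 = 0.687.

0.69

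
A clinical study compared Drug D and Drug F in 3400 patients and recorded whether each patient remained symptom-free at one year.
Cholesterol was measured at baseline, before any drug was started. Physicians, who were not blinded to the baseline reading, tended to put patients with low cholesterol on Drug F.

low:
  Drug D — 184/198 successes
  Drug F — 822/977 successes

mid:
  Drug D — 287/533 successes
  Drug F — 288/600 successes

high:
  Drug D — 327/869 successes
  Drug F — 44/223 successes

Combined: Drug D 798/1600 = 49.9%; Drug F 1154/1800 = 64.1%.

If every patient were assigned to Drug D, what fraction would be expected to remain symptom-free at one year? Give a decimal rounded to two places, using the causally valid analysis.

The stratified and pooled comparisons disagree (Drug D wins within each cholesterol; Drug F wins overall), so the answer turns on the causal role of cholesterol.
Here cholesterol is a common cause — it drives both which drug a case falls under and the outcome. The crude comparison mixes populations; the stratum-specific rates are the causally relevant ones.
Standardising Drug D to the population cholesterol mix: 0.346·184/198 + 0.333·287/533 + 0.321·327/869 = 0.621.

0.62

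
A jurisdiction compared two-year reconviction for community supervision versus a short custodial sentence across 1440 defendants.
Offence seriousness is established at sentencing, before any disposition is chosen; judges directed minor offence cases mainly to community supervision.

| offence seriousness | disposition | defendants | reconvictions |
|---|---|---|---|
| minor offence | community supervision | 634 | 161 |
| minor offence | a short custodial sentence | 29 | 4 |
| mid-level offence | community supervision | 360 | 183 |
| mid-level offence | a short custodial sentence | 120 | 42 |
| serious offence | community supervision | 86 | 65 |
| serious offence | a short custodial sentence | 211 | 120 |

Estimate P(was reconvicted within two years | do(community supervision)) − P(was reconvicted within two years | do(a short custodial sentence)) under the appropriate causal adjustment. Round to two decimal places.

The offence seriousness-specific comparison favours a short custodial sentence throughout, but the pooled figures favour community supervision. The question is whether to condition on offence seriousness.
Offence seriousness satisfies the back-door criterion: it is not a descendant of the disposition, and it blocks the spurious path from disposition to outcome. Adjusting for it (i.e., using the within-offence seriousness rates) gives the causal effect.
Adjusting over the population distribution of offence seriousness: 0.460·(0.254−0.138) + 0.333·(0.508−0.350) + 0.206·(0.756−0.569) = +0.145.

+0.14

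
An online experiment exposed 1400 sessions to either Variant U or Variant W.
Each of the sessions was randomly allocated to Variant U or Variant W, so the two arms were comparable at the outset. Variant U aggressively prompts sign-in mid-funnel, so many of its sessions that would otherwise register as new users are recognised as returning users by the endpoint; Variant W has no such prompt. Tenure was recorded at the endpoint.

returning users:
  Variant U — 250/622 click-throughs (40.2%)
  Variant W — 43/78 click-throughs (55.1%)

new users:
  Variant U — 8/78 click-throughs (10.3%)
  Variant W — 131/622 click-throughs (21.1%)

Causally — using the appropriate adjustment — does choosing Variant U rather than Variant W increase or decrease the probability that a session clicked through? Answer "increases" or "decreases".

increases

Because the variant influences user tenure, user tenure is a post-treatment mediator, not a confounder. Stratifying on it would bias the estimate; the causal effect is the crude pooled difference.
Pooled: Variant U 36.9% vs Variant W 24.9%; Variant U is higher overall.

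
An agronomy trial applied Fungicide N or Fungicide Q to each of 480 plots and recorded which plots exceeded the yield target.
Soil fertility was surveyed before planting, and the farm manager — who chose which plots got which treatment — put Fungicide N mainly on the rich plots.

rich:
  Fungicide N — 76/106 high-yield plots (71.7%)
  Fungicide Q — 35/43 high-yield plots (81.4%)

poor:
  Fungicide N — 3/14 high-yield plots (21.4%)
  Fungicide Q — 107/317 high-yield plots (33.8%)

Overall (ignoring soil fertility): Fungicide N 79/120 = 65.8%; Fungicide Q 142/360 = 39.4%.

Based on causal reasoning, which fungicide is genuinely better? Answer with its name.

Fungicide Q

The stratified and pooled comparisons disagree (Fungicide Q wins within each soil fertility; Fungicide N wins overall), so the answer turns on the causal role of soil fertility.
Soil fertility differs across fungicides for reasons unrelated to any effect of the fungicide itself, and it separately predicts the outcome — a classic confounder. We must compare within soil fertility levels.
Within each level — rich: 71.7% vs 81.4%; poor: 21.4% vs 33.8% — Fungicide Q is higher every time.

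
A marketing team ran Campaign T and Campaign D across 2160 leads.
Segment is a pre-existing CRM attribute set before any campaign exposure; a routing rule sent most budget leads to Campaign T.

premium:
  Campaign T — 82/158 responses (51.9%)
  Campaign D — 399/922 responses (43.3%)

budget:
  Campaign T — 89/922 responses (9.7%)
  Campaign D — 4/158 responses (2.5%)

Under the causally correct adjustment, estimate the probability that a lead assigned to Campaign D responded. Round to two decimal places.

0.23

Since customer segment is a pre-existing factor (not a product of the campaign) and it affects the outcome on its own, it is a confounder. The stratified rates, not the pooled rate, identify the causal effect.
Standardising Campaign D to the population customer segment mix: 0.500·399/922 + 0.500·4/158 = 0.229.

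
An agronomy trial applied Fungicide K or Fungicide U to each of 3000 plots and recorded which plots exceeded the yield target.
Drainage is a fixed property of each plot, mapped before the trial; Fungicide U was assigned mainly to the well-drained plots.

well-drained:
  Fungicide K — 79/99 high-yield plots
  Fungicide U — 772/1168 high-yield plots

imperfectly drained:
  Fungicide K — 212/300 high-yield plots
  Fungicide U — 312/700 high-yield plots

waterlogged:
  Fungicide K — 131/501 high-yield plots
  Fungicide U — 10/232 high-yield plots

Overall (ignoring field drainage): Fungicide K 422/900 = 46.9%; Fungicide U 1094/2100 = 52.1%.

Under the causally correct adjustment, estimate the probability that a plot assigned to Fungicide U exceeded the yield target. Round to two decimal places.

0.44

The stratified and pooled comparisons disagree (Fungicide K wins within each field drainage; Fungicide U wins overall), so the answer turns on the causal role of field drainage.
Nothing the fungicide does changes field drainage; the imbalance is an allocation artefact. With field drainage also predicting the outcome, the pooled figure is confounded, and the within-stratum comparison is the causal one.
Standardising Fungicide U to the population field drainage mix: 0.422·772/1168 + 0.333·312/700 + 0.244·10/232 = 0.438.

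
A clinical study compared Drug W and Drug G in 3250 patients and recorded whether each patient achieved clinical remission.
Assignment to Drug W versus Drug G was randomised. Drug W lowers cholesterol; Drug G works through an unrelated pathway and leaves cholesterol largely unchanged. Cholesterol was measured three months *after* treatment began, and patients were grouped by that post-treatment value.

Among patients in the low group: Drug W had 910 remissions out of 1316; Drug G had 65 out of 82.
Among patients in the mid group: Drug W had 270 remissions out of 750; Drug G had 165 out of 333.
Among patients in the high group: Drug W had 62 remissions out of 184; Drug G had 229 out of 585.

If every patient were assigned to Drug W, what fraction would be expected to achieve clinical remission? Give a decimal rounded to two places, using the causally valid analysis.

0.55

Drug G is higher inside every cholesterol stratum but Drug W is higher in aggregate. Whether to stratify depends on how cholesterol relates to the drug.
Cholesterol lies on the pathway drug → cholesterol → outcome, so adjusting for it blocks the indirect effect. For the total causal effect of drug, use the unadjusted pooled rates.
So P(outcome | do(Drug W)) is just the pooled rate for Drug W: 1242/2250 = 0.552.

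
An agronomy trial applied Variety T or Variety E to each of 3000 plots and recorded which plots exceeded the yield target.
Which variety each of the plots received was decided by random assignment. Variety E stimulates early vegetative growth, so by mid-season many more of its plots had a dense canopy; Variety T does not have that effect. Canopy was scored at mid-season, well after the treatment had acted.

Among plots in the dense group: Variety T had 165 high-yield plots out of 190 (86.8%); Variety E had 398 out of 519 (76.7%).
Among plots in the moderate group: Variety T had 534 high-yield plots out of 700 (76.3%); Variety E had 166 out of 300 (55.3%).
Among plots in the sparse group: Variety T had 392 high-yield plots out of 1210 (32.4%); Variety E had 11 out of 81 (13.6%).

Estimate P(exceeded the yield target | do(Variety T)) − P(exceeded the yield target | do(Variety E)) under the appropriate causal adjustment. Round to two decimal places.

The mid-season canopy-specific comparison favours Variety T throughout, but the pooled figures favour Variety E. The question is whether to condition on mid-season canopy.
Mid-season canopy is downstream of the variety. One should not condition on a consequence of treatment, so the overall rates are the right comparison.
The causal difference is the pooled difference: 0.520 − 0.639 = -0.119.

-0.12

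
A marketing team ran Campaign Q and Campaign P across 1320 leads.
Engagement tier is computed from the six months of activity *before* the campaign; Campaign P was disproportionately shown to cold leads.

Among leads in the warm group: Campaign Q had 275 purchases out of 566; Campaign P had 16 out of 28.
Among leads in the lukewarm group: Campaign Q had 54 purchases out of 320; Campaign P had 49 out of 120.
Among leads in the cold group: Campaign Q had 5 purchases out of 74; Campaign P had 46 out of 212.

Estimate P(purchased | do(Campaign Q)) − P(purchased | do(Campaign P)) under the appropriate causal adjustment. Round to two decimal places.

-0.15

Within every engagement tier level Campaign P has the higher rate, yet pooled Campaign Q does — Simpson's reversal.
The imbalance in engagement tier arose from how leads were allocated, not from anything the campaign did; and engagement tier independently affects the outcome. The pooled gap is confounded — condition on engagement tier.
Adjusting over the population distribution of engagement tier: 0.450·(0.486−0.571) + 0.333·(0.169−0.408) + 0.217·(0.068−0.217) = -0.151.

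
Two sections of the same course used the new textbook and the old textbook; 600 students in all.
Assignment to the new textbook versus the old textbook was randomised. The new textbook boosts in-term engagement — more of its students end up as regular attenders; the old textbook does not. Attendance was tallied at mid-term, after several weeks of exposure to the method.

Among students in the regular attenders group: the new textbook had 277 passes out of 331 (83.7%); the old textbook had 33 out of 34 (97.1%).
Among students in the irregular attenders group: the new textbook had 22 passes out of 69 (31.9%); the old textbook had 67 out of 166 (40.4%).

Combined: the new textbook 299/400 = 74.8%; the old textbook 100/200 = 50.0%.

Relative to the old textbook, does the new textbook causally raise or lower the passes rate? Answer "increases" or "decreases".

Within every mid-term attendance level the old textbook has the higher rate, yet pooled the new textbook does — Simpson's reversal.
Stratifying would compare teaching methods among students the teaching methods themselves sorted into mid-term attendance groups — a form of selection on an intermediate. The unconditioned pooled rates give the total causal effect.
Pooled: the new textbook 74.8% vs the old textbook 50.0%; the new textbook is higher overall.

increases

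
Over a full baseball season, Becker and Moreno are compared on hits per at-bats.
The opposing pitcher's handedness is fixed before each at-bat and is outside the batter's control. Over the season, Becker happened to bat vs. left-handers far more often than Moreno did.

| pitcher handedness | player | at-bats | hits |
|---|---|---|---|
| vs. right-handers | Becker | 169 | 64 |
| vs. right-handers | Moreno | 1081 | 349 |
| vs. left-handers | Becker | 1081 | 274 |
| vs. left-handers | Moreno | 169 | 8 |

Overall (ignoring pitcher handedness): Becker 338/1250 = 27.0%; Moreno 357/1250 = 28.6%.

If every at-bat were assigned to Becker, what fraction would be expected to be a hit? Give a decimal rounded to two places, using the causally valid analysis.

0.32

Becker is higher inside every pitcher handedness stratum but Moreno is higher in aggregate. Whether to stratify depends on how pitcher handedness relates to the player.
Pitcher handedness differs across players for reasons unrelated to any effect of the player itself, and it separately predicts the outcome — a classic confounder. We must compare within pitcher handedness levels.
Standardising Becker to the population pitcher handedness mix: 0.500·64/169 + 0.500·274/1081 = 0.316.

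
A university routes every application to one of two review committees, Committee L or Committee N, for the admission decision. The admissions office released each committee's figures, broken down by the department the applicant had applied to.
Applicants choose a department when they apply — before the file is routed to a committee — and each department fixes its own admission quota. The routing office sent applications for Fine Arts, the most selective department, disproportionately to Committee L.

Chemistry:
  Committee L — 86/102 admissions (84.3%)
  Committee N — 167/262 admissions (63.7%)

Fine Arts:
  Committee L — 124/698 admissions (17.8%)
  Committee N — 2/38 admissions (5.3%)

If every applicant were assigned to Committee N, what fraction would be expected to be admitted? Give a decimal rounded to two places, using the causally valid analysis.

0.25

The department-specific comparison favours Committee L throughout, but the pooled figures favour Committee N. The question is whether to condition on department.
Since department is a pre-existing factor (not a product of the review committee) and it affects the outcome on its own, it is a confounder. The stratified rates, not the pooled rate, identify the causal effect.
Standardising Committee N to the population department mix: 0.331·167/262 + 0.669·2/38 = 0.246.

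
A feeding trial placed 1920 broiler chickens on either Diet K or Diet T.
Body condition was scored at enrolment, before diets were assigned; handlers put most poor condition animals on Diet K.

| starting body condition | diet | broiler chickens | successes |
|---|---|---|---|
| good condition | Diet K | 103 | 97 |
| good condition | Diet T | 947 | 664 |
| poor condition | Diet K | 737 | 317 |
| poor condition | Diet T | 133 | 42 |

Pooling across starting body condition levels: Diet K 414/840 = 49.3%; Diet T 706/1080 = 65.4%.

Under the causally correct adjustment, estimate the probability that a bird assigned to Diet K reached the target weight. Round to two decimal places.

Here starting body condition is a common cause — it drives both which diet a case falls under and the outcome. The crude comparison mixes populations; the stratum-specific rates are the causally relevant ones.
Standardising Diet K to the population starting body condition mix: 0.547·97/103 + 0.453·317/737 = 0.710.

0.71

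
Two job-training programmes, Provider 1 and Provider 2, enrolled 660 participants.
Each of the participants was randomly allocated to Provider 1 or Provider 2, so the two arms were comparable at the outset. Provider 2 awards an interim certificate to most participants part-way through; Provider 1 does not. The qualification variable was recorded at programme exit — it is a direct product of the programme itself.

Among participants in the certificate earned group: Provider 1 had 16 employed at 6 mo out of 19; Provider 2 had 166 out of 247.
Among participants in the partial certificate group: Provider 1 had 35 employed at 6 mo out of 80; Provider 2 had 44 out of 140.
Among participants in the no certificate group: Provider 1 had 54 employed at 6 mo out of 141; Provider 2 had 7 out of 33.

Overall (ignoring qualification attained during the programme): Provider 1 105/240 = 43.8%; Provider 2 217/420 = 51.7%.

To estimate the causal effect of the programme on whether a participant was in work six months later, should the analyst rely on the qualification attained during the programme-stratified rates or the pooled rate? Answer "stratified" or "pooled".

Qualification attained during the programme here is a post-treatment variable shaped by the programme; conditioning on it would introduce bias rather than remove it. The overall comparison is the causal one.
Pooled: Provider 1 43.8% vs Provider 2 51.7%; Provider 2 is higher overall.

pooled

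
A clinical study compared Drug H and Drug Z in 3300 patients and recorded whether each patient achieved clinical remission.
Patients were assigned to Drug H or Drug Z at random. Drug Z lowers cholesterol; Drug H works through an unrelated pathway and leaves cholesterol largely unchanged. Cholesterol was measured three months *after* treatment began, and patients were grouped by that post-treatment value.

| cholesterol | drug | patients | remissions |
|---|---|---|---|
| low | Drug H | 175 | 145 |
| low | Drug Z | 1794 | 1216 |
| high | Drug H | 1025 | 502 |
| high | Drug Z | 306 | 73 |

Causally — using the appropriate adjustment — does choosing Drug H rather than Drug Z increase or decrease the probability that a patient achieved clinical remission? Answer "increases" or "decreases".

Within every cholesterol level Drug H has the higher rate, yet pooled Drug Z does — Simpson's reversal.
Stratifying would compare drugs among patients the drugs themselves sorted into cholesterol groups — a form of selection on an intermediate. The unconditioned pooled rates give the total causal effect.
Pooled: Drug H 53.9% vs Drug Z 61.4%; Drug Z is higher overall.

decreases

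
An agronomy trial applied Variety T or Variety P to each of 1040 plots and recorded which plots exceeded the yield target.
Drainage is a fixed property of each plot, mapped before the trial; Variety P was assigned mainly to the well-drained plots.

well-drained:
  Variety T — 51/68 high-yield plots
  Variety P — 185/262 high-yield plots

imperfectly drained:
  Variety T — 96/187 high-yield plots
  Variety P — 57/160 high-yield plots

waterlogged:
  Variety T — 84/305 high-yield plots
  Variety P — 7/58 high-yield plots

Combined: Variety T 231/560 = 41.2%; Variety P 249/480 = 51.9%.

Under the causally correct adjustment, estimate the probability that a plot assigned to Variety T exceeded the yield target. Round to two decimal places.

0.51

Variety T is higher inside every field drainage stratum but Variety P is higher in aggregate. Whether to stratify depends on how field drainage relates to the variety.
Here field drainage is a common cause — it drives both which variety a case falls under and the outcome. The crude comparison mixes populations; the stratum-specific rates are the causally relevant ones.
Standardising Variety T to the population field drainage mix: 0.317·51/68 + 0.334·96/187 + 0.349·84/305 = 0.505.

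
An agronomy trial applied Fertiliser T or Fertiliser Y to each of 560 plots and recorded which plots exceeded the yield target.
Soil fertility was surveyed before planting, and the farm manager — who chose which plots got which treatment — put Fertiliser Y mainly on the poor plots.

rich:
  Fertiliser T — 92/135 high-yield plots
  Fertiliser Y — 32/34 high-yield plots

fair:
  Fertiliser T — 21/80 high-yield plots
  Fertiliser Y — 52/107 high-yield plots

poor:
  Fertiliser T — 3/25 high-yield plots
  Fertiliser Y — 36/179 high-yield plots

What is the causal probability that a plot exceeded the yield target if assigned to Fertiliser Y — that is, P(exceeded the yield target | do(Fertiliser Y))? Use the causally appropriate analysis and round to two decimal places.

0.52

Soil fertility differs across fertilisers for reasons unrelated to any effect of the fertiliser itself, and it separately predicts the outcome — a classic confounder. We must compare within soil fertility levels.
Standardising Fertiliser Y to the population soil fertility mix: 0.302·32/34 + 0.334·52/107 + 0.364·36/179 = 0.520.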